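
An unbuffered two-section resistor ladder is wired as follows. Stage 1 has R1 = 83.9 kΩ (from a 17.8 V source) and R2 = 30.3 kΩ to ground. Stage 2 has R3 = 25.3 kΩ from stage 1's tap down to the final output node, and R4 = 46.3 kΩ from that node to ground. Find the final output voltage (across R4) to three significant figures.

Stage 2 presents R3+R4 = 71.60 kΩ as a load on stage 1's tap.
Stage 1's lower leg becomes R2‖(R3+R4) = 21.29 kΩ, so V_mid = 17.8 × 21.29/105.2 = 3.603 V.
Stage 2 is itself unloaded: V_out = V_mid × R4/(R3+R4) = 3.603 × 46.3/71.60 = 2.33 V.

V_out ≈ 2.33 V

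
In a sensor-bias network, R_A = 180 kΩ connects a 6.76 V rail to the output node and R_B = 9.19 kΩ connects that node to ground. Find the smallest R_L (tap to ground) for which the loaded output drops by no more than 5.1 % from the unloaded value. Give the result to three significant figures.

R_L(min) ≈ 163 kΩ

Output resistance R_th = R_A‖R_B = (180 × 9.19)/189.2 = 8.744 kΩ.
The fractional drop is R_th/(R_th + R_L); requiring this ≤ 0.0510 gives R_L ≥ R_th(1/0.0510 − 1) = 8.744 × 18.61 = 163 kΩ.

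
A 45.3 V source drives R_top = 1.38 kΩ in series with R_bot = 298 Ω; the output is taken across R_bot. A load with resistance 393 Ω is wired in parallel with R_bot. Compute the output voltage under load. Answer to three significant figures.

V_out ≈ 4.95 V

The load sits in parallel with R_bot: R_bot‖R_L = (298 × 393) / (298 + 393) = 169.5 Ω.
V_out = 45.3 × 169.5 / (1380 + 169.5) = 45.3 × 169.5/1549 = 4.95 V.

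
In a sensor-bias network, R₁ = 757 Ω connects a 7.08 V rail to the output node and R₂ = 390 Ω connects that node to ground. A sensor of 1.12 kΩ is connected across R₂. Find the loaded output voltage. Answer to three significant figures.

The load sits in parallel with R₂: R₂‖R_L = (390 × 1120) / (390 + 1120) = 289.3 Ω.
V_out = 7.08 × 289.3 / (757 + 289.3) = 7.08 × 289.3/1046 = 1.96 V.
(Unloaded it would have been 2.41 V.)

V_out ≈ 1.96 V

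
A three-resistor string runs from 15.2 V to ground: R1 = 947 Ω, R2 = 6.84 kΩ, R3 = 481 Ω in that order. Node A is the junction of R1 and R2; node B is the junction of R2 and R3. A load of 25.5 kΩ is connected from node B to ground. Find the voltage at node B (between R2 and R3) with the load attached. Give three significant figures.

At node B, R3 is in parallel with the load: R3‖R_L = 472.1 Ω.
Below node A the resistance is R2 + (R3‖R_L) = 7312 Ω, so V_A = 15.2 × 7312/8259 = 13.46 V.
Then V_B = V_A × (R3‖R_L)/(R2 + R3‖R_L) = 13.46 × 472.1/7312 = 0.869 V.

V ≈ 0.869 V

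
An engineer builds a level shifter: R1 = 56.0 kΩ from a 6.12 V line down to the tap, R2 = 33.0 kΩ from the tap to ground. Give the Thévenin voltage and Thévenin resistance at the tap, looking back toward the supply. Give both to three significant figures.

V_th is the open-circuit tap voltage: 6.12 × 33.0/(56.0 + 33.0) = 2.27 V.
With the supply zeroed, R1 and R2 appear in parallel from the tap: R_th = R1‖R2 = (56.0 × 33.0)/89.00 = 20.8 kΩ.

V_th = 2.27 V, R_th = 20.8 kΩ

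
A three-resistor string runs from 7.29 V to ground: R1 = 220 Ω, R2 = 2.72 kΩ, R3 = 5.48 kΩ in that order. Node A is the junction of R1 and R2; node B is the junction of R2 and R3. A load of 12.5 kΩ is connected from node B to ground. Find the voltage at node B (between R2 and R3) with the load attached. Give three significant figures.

At node B, R3 is in parallel with the load: R3‖R_L = 3810 Ω.
Below node A the resistance is R2 + (R3‖R_L) = 6530 Ω, so V_A = 7.29 × 6530/6750 = 7.052 V.
Then V_B = V_A × (R3‖R_L)/(R2 + R3‖R_L) = 7.052 × 3810/6530 = 4.11 V.

V ≈ 4.11 V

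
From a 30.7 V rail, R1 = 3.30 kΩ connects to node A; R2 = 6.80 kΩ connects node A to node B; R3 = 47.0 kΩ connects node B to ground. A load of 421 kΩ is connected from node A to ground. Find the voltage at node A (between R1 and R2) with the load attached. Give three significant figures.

V ≈ 28.7 V

Below node A the series string R2+R3 = 53.80 kΩ sits in parallel with the 421 kΩ load: 47.70 kΩ.
V_A = 30.7 × 47.70/(3.30 + 47.70) = 28.7 V.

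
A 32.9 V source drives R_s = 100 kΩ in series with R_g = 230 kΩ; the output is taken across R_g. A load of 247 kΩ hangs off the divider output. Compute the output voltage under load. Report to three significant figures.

V_out ≈ 17.9 V

The load sits in parallel with R_g: R_g‖R_L = (230 × 247) / (230 + 247) = 119.1 kΩ.
V_out = 32.9 × 119.1 / (100 + 119.1) = 32.9 × 119.1/219.1 = 17.9 V.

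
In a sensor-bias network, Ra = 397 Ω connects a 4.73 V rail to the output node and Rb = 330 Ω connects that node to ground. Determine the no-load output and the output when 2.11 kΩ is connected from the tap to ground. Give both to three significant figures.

Open-circuit: V = 4.73 × 330/(397 + 330) = 2.15 V.
With the load, Rb becomes Rb‖R_L = 285.4 Ω, so V = 4.73 × 285.4/682.4 = 1.98 V.

Unloaded: 2.15 V; loaded: 1.98 V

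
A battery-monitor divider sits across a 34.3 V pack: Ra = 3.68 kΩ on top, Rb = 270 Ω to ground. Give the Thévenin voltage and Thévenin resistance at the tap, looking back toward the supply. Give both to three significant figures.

V_th = 2.34 V, R_th = 252 Ω

V_th is the open-circuit tap voltage: 34.3 × 270/(3680 + 270) = 2.34 V.
With the supply zeroed, Ra and Rb appear in parallel from the tap: R_th = Ra‖Rb = (3680 × 270)/3950 = 252 Ω.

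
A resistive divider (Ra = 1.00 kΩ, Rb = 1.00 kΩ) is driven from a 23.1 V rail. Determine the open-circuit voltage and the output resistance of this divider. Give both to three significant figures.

V_th = 11.6 V, R_th = 500 Ω

V_th is the open-circuit tap voltage: 23.1 × 1.00/(1.00 + 1.00) = 11.6 V.
With the supply zeroed, Ra and Rb appear in parallel from the tap: R_th = Ra‖Rb = (1.00 × 1.00)/2.000 = 500 Ω.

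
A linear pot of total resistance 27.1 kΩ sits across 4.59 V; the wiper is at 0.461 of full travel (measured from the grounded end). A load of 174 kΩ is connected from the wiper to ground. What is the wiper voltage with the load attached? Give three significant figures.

The wiper splits the pot into (1−α)R = 14.61 kΩ above and αR = 12.49 kΩ below.
Lower section ‖ load = 11.66 kΩ.
V_wiper = 4.59 × 11.66/(14.61 + 11.66) = 2.04 V.

V ≈ 2.04 V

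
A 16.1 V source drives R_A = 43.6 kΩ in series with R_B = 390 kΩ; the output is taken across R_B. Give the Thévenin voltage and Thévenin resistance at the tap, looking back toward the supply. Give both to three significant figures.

V_th = 14.5 V, R_th = 39.2 kΩ

V_th is the open-circuit tap voltage: 16.1 × 390/(43.6 + 390) = 14.5 V.
With the supply zeroed, R_A and R_B appear in parallel from the tap: R_th = R_A‖R_B = (43.6 × 390)/433.6 = 39.2 kΩ.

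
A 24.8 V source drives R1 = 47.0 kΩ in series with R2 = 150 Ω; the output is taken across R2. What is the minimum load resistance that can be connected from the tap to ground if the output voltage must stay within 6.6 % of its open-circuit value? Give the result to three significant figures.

R_L(min) ≈ 2.12 kΩ

Output resistance R_th = R1‖R2 = (47000 × 150)/47150 = 149.5 Ω.
The fractional drop is R_th/(R_th + R_L); requiring this ≤ 0.0660 gives R_L ≥ R_th(1/0.0660 − 1) = 149.5 × 14.15 = 2.12 kΩ.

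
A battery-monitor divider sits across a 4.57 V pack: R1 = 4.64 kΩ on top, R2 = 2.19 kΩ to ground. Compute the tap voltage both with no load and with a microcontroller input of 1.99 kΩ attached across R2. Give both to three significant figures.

Open-circuit: V = 4.57 × 2.19/(4.64 + 2.19) = 1.47 V.
With the load, R2 becomes R2‖R_L = 1.043 kΩ, so V = 4.57 × 1.043/5.683 = 0.838 V.

Unloaded: 1.47 V; loaded: 0.838 V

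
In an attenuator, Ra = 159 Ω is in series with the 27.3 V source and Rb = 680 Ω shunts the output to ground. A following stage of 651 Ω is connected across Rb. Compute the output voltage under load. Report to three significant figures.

V_out ≈ 18.5 V

The load sits in parallel with Rb: Rb‖R_L = (680 × 651) / (680 + 651) = 332.6 Ω.
V_out = 27.3 × 332.6 / (159 + 332.6) = 27.3 × 332.6/491.6 = 18.5 V.
(Unloaded it would have been 22.1 V.)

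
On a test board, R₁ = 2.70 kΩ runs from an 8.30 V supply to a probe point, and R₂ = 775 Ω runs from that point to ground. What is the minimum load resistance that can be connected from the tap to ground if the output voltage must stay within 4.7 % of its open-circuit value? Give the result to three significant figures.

Output resistance R_th = R₁‖R₂ = (2700 × 775)/3475 = 602.2 Ω.
The fractional drop is R_th/(R_th + R_L); requiring this ≤ 0.0470 gives R_L ≥ R_th(1/0.0470 − 1) = 602.2 × 20.28 = 12.2 kΩ.

R_L(min) ≈ 12.2 kΩ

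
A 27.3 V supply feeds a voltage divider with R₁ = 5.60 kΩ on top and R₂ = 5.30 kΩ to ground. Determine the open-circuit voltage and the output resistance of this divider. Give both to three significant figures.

V_th is the open-circuit tap voltage: 27.3 × 5.30/(5.60 + 5.30) = 13.3 V.
With the supply zeroed, R₁ and R₂ appear in parallel from the tap: R_th = R₁‖R₂ = (5.60 × 5.30)/10.90 = 2.72 kΩ.

V_th = 13.3 V, R_th = 2.72 kΩ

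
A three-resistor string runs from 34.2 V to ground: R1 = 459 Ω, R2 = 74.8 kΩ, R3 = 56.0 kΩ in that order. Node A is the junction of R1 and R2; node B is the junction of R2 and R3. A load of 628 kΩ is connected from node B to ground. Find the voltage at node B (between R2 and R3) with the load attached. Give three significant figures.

At node B, R3 is in parallel with the load: R3‖R_L = 51420 Ω.
Below node A the resistance is R2 + (R3‖R_L) = 126200 Ω, so V_A = 34.2 × 126200/126700 = 34.08 V.
Then V_B = V_A × (R3‖R_L)/(R2 + R3‖R_L) = 34.08 × 51420/126200 = 13.9 V.

V ≈ 13.9 V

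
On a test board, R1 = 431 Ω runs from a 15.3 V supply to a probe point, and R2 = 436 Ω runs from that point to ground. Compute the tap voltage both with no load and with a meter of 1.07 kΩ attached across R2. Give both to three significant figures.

Unloaded: 7.69 V; loaded: 6.40 V

Open-circuit: V = 15.3 × 436/(431 + 436) = 7.69 V.
With the load, R2 becomes R2‖R_L = 309.8 Ω, so V = 15.3 × 309.8/740.8 = 6.40 V.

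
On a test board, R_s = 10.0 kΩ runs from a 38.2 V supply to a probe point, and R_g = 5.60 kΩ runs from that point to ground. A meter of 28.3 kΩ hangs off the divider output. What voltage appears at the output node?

The load sits in parallel with R_g: R_g‖R_L = (5.60 × 28.3) / (5.60 + 28.3) = 4.675 kΩ.
V_out = 38.2 × 4.675 / (10.0 + 4.675) = 38.2 × 4.675/14.67 = 12.2 V.
(Unloaded it would have been 13.7 V.)

V_out ≈ 12.2 V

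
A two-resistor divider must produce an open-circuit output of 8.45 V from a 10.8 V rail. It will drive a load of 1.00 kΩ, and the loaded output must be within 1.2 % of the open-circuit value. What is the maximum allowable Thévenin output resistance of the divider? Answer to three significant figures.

Loading drop = R_th/(R_th + R_L) ≤ 0.0120, so R_th ≤ R_L · ε/(1−ε) = 1.00 kΩ × 0.0120/0.9880 = 12.1 Ω.
(Any R1, R2 with R2/(R1+R2) = 0.782 and R1‖R2 ≤ 12.1 Ω will meet the spec.)

R_th ≤ 12.1 Ω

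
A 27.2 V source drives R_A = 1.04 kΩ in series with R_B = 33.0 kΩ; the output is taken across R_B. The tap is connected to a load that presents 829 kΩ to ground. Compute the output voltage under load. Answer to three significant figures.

V_out ≈ 26.3 V

The load sits in parallel with R_B: R_B‖R_L = (33.0 × 829) / (33.0 + 829) = 31.74 kΩ.
V_out = 27.2 × 31.74 / (1.04 + 31.74) = 27.2 × 31.74/32.78 = 26.3 V.
(Unloaded it would have been 26.4 V.)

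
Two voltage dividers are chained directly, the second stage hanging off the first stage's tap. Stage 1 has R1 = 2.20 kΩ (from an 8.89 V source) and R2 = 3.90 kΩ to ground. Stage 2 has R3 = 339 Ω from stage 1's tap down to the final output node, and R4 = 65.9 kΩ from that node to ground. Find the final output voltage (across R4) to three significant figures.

Stage 2 presents R3+R4 = 66240 Ω as a load on stage 1's tap.
Stage 1's lower leg becomes R2‖(R3+R4) = 3683 Ω, so V_mid = 8.89 × 3683/5883 = 5.566 V.
Stage 2 is itself unloaded: V_out = V_mid × R4/(R3+R4) = 5.566 × 65900/66240 = 5.54 V.

V_out ≈ 5.54 V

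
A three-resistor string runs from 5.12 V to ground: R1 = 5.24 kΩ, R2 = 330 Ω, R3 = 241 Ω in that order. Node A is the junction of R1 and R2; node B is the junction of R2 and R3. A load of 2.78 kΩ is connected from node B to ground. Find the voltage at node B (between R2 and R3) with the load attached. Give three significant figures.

V ≈ 0.196 V

At node B, R3 is in parallel with the load: R3‖R_L = 221.8 Ω.
Below node A the resistance is R2 + (R3‖R_L) = 551.8 Ω, so V_A = 5.12 × 551.8/5792 = 0.4878 V.
Then V_B = V_A × (R3‖R_L)/(R2 + R3‖R_L) = 0.4878 × 221.8/551.8 = 0.196 V.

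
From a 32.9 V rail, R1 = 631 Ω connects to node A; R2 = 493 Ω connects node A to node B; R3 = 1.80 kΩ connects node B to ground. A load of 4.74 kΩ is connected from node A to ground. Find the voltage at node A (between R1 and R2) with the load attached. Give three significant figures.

Below node A the series string R2+R3 = 2293 Ω sits in parallel with the 4740 Ω load: 1545 Ω.
V_A = 32.9 × 1545/(631 + 1545) = 23.4 V.

V ≈ 23.4 V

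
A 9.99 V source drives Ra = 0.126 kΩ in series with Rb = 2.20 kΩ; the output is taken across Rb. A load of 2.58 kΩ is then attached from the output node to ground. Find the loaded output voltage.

The load sits in parallel with Rb: Rb‖R_L = (2200 × 2580) / (2200 + 2580) = 1187 Ω.
V_out = 9.99 × 1187 / (126 + 1187) = 9.99 × 1187/1313 = 9.03 V.

V_out ≈ 9.03 V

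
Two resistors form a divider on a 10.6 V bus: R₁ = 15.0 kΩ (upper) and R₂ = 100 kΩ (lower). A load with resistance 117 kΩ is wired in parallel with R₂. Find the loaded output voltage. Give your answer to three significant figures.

V_out ≈ 8.29 V

The load sits in parallel with R₂: R₂‖R_L = (100 × 117) / (100 + 117) = 53.92 kΩ.
V_out = 10.6 × 53.92 / (15.0 + 53.92) = 10.6 × 53.92/68.92 = 8.29 V.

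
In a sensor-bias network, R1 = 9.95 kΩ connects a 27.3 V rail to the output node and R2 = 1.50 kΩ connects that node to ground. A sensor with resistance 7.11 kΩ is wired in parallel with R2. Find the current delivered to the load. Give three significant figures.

I_L ≈ 0.425 mA

R2‖R_L = 1.239 kΩ; V_out = 27.3 × 1.239/11.19 = 3.022 V.
I_L = V_out / R_L = 3.022 / 7.11 kΩ = 0.425 mA.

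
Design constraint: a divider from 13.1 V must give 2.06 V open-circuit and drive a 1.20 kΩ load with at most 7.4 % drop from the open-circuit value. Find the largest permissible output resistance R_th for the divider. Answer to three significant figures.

Loading drop = R_th/(R_th + R_L) ≤ 0.0740, so R_th ≤ R_L · ε/(1−ε) = 1.20 kΩ × 0.0740/0.9260 = 95.9 Ω.
(Any R1, R2 with R2/(R1+R2) = 0.157 and R1‖R2 ≤ 95.9 Ω will meet the spec.)

R_th ≤ 95.9 Ω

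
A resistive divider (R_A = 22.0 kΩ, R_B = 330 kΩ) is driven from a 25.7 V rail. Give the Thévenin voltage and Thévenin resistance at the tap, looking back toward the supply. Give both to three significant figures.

V_th is the open-circuit tap voltage: 25.7 × 330/(22.0 + 330) = 24.1 V.
With the supply zeroed, R_A and R_B appear in parallel from the tap: R_th = R_A‖R_B = (22.0 × 330)/352.0 = 20.6 kΩ.

V_th = 24.1 V, R_th = 20.6 kΩ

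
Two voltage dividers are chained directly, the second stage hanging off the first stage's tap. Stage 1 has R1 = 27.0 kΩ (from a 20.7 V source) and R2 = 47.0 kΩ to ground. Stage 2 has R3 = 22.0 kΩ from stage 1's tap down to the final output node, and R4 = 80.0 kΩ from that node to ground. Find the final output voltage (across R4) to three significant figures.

Stage 2 presents R3+R4 = 102.0 kΩ as a load on stage 1's tap.
Stage 1's lower leg becomes R2‖(R3+R4) = 32.17 kΩ, so V_mid = 20.7 × 32.17/59.17 = 11.26 V.
Stage 2 is itself unloaded: V_out = V_mid × R4/(R3+R4) = 11.26 × 80.0/102.0 = 8.83 V.

V_out ≈ 8.83 V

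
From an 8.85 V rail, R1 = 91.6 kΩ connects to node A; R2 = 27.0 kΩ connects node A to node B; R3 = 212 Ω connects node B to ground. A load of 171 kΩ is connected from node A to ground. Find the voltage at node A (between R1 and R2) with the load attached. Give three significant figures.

V ≈ 1.81 V

Below node A the series string R2+R3 = 27210 Ω sits in parallel with the 171000 Ω load: 23480 Ω.
V_A = 8.85 × 23480/(91600 + 23480) = 1.81 V.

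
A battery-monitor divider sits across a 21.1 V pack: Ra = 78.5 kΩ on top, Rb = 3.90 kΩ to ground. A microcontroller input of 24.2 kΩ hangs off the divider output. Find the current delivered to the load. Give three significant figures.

Rb‖R_L = 3.359 kΩ; V_out = 21.1 × 3.359/81.86 = 0.8657 V.
I_L = V_out / R_L = 0.8657 / 24.2 kΩ = 0.0358 mA.

I_L ≈ 0.0358 mA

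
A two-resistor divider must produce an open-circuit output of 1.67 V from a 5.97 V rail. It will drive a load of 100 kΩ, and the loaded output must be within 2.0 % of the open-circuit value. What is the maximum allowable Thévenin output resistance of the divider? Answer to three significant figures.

R_th ≤ 2.04 kΩ

Loading drop = R_th/(R_th + R_L) ≤ 0.0200, so R_th ≤ R_L · ε/(1−ε) = 100 kΩ × 0.0200/0.9800 = 2.04 kΩ.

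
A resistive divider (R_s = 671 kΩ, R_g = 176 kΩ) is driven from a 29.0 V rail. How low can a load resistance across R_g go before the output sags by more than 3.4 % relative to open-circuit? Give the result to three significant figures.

R_L(min) ≈ 3.96 MΩ

Output resistance R_th = R_s‖R_g = (671 × 176)/847.0 = 139.4 kΩ.
The fractional drop is R_th/(R_th + R_L); requiring this ≤ 0.0340 gives R_L ≥ R_th(1/0.0340 − 1) = 139.4 × 28.41 = 3.96 MΩ.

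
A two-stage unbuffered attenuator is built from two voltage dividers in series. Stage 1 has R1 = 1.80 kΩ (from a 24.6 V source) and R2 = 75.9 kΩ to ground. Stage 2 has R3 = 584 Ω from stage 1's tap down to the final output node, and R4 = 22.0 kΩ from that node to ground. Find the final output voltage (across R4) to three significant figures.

V_out ≈ 21.7 V

Stage 2 presents R3+R4 = 22580 Ω as a load on stage 1's tap.
Stage 1's lower leg becomes R2‖(R3+R4) = 17410 Ω, so V_mid = 24.6 × 17410/19210 = 22.29 V.
Stage 2 is itself unloaded: V_out = V_mid × R4/(R3+R4) = 22.29 × 22000/22580 = 21.7 V.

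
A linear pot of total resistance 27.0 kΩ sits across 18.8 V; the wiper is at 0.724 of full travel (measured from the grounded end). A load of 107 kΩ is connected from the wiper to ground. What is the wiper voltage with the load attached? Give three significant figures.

The wiper splits the pot into (1−α)R = 7.452 kΩ above and αR = 19.55 kΩ below.
Lower section ‖ load = 16.53 kΩ.
V_wiper = 18.8 × 16.53/(7.452 + 16.53) = 13.0 V.

V ≈ 13.0 V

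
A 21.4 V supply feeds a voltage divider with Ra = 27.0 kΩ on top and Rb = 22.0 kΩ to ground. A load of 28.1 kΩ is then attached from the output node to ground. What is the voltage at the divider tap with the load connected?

V_out ≈ 6.71 V

The load sits in parallel with Rb: Rb‖R_L = (22.0 × 28.1) / (22.0 + 28.1) = 12.34 kΩ.
V_out = 21.4 × 12.34 / (27.0 + 12.34) = 21.4 × 12.34/39.34 = 6.71 V.
(Unloaded it would have been 9.61 V.)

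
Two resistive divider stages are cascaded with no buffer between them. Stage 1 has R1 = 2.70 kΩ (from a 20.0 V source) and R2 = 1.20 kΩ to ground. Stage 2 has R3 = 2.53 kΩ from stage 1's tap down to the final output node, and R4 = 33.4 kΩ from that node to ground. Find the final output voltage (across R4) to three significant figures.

Stage 2 presents R3+R4 = 35.93 kΩ as a load on stage 1's tap.
Stage 1's lower leg becomes R2‖(R3+R4) = 1.161 kΩ, so V_mid = 20.0 × 1.161/3.861 = 6.015 V.
Stage 2 is itself unloaded: V_out = V_mid × R4/(R3+R4) = 6.015 × 33.4/35.93 = 5.59 V.

V_out ≈ 5.59 V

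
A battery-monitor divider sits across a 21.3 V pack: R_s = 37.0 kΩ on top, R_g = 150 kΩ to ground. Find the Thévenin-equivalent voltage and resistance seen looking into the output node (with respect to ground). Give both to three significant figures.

V_th = 17.1 V, R_th = 29.7 kΩ

V_th is the open-circuit tap voltage: 21.3 × 150/(37.0 + 150) = 17.1 V.
With the supply zeroed, R_s and R_g appear in parallel from the tap: R_th = R_s‖R_g = (37.0 × 150)/187.0 = 29.7 kΩ.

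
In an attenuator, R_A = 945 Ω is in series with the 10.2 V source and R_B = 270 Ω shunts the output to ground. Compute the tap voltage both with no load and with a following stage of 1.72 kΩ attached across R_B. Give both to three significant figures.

Open-circuit: V = 10.2 × 270/(945 + 270) = 2.27 V.
With the load, R_B becomes R_B‖R_L = 233.4 Ω, so V = 10.2 × 233.4/1178 = 2.02 V.

Unloaded: 2.27 V; loaded: 2.02 V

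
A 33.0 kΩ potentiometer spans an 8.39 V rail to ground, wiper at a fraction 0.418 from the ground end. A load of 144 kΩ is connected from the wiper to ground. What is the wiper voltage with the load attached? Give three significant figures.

The wiper splits the pot into (1−α)R = 19.21 kΩ above and αR = 13.79 kΩ below.
Lower section ‖ load = 12.59 kΩ.
V_wiper = 8.39 × 12.59/(19.21 + 12.59) = 3.32 V.

V ≈ 3.32 V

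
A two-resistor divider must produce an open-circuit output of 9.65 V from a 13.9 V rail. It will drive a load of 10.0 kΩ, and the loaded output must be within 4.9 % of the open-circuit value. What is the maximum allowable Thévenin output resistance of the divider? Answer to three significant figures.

R_th ≤ 515 Ω

Loading drop = R_th/(R_th + R_L) ≤ 0.0490, so R_th ≤ R_L · ε/(1−ε) = 10.0 kΩ × 0.0490/0.9510 = 515 Ω.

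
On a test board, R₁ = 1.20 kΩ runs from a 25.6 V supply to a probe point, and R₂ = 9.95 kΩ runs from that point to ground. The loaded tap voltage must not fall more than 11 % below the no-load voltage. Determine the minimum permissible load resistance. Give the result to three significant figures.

Output resistance R_th = R₁‖R₂ = (1.20 × 9.95)/11.15 = 1.071 kΩ.
The fractional drop is R_th/(R_th + R_L); requiring this ≤ 0.110 gives R_L ≥ R_th(1/0.110 − 1) = 1.071 × 8.091 = 8.66 kΩ.

R_L(min) ≈ 8.66 kΩ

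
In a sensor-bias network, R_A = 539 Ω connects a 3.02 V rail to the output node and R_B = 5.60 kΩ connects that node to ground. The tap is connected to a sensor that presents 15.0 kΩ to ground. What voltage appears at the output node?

The load sits in parallel with R_B: R_B‖R_L = (5600 × 15000) / (5600 + 15000) = 4078 Ω.
V_out = 3.02 × 4078 / (539 + 4078) = 3.02 × 4078/4617 = 2.67 V.

V_out ≈ 2.67 V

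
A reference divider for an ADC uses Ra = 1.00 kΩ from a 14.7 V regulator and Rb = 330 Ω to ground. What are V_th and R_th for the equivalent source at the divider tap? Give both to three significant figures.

V_th = 3.65 V, R_th = 248 Ω

V_th is the open-circuit tap voltage: 14.7 × 330/(1000 + 330) = 3.65 V.
With the supply zeroed, Ra and Rb appear in parallel from the tap: R_th = Ra‖Rb = (1000 × 330)/1330 = 248 Ω.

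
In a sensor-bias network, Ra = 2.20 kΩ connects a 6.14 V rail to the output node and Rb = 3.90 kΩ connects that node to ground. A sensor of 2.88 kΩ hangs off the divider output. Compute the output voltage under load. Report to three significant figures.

The load sits in parallel with Rb: Rb‖R_L = (3.90 × 2.88) / (3.90 + 2.88) = 1.657 kΩ.
V_out = 6.14 × 1.657 / (2.20 + 1.657) = 6.14 × 1.657/3.857 = 2.64 V.
(Unloaded it would have been 3.93 V.)

V_out ≈ 2.64 V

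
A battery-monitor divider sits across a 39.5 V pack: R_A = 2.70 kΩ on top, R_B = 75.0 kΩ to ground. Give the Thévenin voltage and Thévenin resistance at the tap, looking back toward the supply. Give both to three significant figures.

V_th is the open-circuit tap voltage: 39.5 × 75.0/(2.70 + 75.0) = 38.1 V.
With the supply zeroed, R_A and R_B appear in parallel from the tap: R_th = R_A‖R_B = (2.70 × 75.0)/77.70 = 2.61 kΩ.

V_th = 38.1 V, R_th = 2.61 kΩ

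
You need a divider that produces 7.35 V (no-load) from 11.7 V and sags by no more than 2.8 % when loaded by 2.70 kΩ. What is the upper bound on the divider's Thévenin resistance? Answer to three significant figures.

Loading drop = R_th/(R_th + R_L) ≤ 0.0280, so R_th ≤ R_L · ε/(1−ε) = 2.70 kΩ × 0.0280/0.9720 = 77.8 Ω.

R_th ≤ 77.8 Ω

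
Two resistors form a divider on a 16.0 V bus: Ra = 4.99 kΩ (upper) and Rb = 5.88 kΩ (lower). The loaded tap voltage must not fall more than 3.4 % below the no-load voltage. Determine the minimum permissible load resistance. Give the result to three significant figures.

R_L(min) ≈ 76.7 kΩ

Output resistance R_th = Ra‖Rb = (4.99 × 5.88)/10.87 = 2.699 kΩ.
The fractional drop is R_th/(R_th + R_L); requiring this ≤ 0.0340 gives R_L ≥ R_th(1/0.0340 − 1) = 2.699 × 28.41 = 76.7 kΩ.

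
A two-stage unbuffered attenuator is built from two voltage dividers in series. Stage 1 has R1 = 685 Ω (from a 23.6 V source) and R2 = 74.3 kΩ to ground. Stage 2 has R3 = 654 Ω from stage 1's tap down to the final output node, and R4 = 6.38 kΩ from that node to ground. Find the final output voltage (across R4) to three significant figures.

V_out ≈ 19.3 V

Stage 2 presents R3+R4 = 7034 Ω as a load on stage 1's tap.
Stage 1's lower leg becomes R2‖(R3+R4) = 6426 Ω, so V_mid = 23.6 × 6426/7111 = 21.33 V.
Stage 2 is itself unloaded: V_out = V_mid × R4/(R3+R4) = 21.33 × 6380/7034 = 19.3 V.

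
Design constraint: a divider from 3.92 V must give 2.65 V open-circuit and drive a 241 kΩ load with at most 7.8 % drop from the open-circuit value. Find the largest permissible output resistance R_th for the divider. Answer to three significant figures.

Loading drop = R_th/(R_th + R_L) ≤ 0.0780, so R_th ≤ R_L · ε/(1−ε) = 241 kΩ × 0.0780/0.9220 = 20.4 kΩ.
(Any R1, R2 with R2/(R1+R2) = 0.676 and R1‖R2 ≤ 20.4 kΩ will meet the spec.)

R_th ≤ 20.4 kΩ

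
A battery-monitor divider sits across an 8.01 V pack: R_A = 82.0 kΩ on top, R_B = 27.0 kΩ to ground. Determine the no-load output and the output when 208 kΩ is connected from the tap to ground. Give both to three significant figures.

Open-circuit: V = 8.01 × 27.0/(82.0 + 27.0) = 1.98 V.
With the load, R_B becomes R_B‖R_L = 23.90 kΩ, so V = 8.01 × 23.90/105.9 = 1.81 V.

Unloaded: 1.98 V; loaded: 1.81 V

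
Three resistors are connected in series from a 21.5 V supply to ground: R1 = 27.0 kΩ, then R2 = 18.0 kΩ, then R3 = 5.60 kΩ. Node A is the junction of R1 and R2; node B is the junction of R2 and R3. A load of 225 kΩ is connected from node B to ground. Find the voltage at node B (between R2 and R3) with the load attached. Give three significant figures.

V ≈ 2.33 V

At node B, R3 is in parallel with the load: R3‖R_L = 5.464 kΩ.
Below node A the resistance is R2 + (R3‖R_L) = 23.46 kΩ, so V_A = 21.5 × 23.46/50.46 = 9.997 V.
Then V_B = V_A × (R3‖R_L)/(R2 + R3‖R_L) = 9.997 × 5.464/23.46 = 2.33 V.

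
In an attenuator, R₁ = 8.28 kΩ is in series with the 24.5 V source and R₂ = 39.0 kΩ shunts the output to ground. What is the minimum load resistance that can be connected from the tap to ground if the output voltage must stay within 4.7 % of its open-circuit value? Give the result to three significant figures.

R_L(min) ≈ 138 kΩ

Output resistance R_th = R₁‖R₂ = (8.28 × 39.0)/47.28 = 6.830 kΩ.
The fractional drop is R_th/(R_th + R_L); requiring this ≤ 0.0470 gives R_L ≥ R_th(1/0.0470 − 1) = 6.830 × 20.28 = 138 kΩ.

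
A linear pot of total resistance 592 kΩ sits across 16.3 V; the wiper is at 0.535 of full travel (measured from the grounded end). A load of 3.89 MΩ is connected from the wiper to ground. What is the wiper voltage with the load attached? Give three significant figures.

V ≈ 8.40 V

The wiper splits the pot into (1−α)R = 275.3 kΩ above and αR = 316.7 kΩ below.
Lower section ‖ load = 292.9 kΩ.
V_wiper = 16.3 × 292.9/(275.3 + 292.9) = 8.40 V.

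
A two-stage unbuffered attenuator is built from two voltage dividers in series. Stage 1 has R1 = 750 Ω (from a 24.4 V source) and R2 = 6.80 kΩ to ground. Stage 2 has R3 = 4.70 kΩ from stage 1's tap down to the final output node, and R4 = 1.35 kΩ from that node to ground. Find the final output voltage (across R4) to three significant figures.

Stage 2 presents R3+R4 = 6050 Ω as a load on stage 1's tap.
Stage 1's lower leg becomes R2‖(R3+R4) = 3202 Ω, so V_mid = 24.4 × 3202/3952 = 19.77 V.
Stage 2 is itself unloaded: V_out = V_mid × R4/(R3+R4) = 19.77 × 1350/6050 = 4.41 V.

V_out ≈ 4.41 V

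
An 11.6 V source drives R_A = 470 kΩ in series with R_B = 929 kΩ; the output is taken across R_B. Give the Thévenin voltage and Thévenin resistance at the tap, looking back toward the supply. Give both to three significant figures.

V_th = 7.70 V, R_th = 312 kΩ

V_th is the open-circuit tap voltage: 11.6 × 929/(470 + 929) = 7.70 V.
With the supply zeroed, R_A and R_B appear in parallel from the tap: R_th = R_A‖R_B = (470 × 929)/1399 = 312 kΩ.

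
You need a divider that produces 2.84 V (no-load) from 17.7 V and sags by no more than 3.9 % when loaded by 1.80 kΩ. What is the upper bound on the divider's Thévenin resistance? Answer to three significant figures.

Loading drop = R_th/(R_th + R_L) ≤ 0.0390, so R_th ≤ R_L · ε/(1−ε) = 1.80 kΩ × 0.0390/0.9610 = 73.0 Ω.
(Any R1, R2 with R2/(R1+R2) = 0.160 and R1‖R2 ≤ 73.0 Ω will meet the spec.)

R_th ≤ 73.0 Ω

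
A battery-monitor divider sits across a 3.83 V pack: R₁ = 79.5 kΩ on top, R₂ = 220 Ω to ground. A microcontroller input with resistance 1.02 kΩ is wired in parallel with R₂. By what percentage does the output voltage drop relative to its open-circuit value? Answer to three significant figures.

17.7 %

Unloaded V = 3.83 × 220/79720 = 0.01057 V.
Loaded: R₂‖R_L = 181.0 Ω, giving V = 3.83 × 181.0/79680 = 0.008699 V.
Drop = (0.01057 − 0.008699) / 0.01057 = 17.7 %.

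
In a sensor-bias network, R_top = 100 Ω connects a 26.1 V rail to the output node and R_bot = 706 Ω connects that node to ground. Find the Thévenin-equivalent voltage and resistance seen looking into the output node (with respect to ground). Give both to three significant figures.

V_th is the open-circuit tap voltage: 26.1 × 706/(100 + 706) = 22.9 V.
With the supply zeroed, R_top and R_bot appear in parallel from the tap: R_th = R_top‖R_bot = (100 × 706)/806.0 = 87.6 Ω.

V_th = 22.9 V, R_th = 87.6 Ω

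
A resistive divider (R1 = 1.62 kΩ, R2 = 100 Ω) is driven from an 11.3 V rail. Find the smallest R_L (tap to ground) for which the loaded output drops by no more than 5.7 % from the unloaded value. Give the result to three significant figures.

Output resistance R_th = R1‖R2 = (1620 × 100)/1720 = 94.19 Ω.
The fractional drop is R_th/(R_th + R_L); requiring this ≤ 0.0570 gives R_L ≥ R_th(1/0.0570 − 1) = 94.19 × 16.54 = 1.56 kΩ.

R_L(min) ≈ 1.56 kΩ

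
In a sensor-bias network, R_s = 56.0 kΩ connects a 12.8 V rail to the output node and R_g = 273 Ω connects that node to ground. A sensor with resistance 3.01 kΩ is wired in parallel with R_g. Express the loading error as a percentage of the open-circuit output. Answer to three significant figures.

8.28 %

The divider's output (Thévenin) resistance is R_s‖R_g = 271.7 Ω.
Fractional drop under load = R_th/(R_th + R_L) = 271.7 / (271.7 + 3010) = 0.08279.
So the output falls by 8.28 %.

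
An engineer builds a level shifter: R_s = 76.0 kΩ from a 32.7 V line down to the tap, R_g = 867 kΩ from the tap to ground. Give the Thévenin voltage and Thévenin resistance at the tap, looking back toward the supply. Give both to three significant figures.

V_th = 30.1 V, R_th = 69.9 kΩ

V_th is the open-circuit tap voltage: 32.7 × 867/(76.0 + 867) = 30.1 V.
With the supply zeroed, R_s and R_g appear in parallel from the tap: R_th = R_s‖R_g = (76.0 × 867)/943.0 = 69.9 kΩ.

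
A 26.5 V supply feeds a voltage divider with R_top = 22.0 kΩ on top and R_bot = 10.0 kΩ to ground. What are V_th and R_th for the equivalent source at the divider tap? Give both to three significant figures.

V_th = 8.28 V, R_th = 6.88 kΩ

V_th is the open-circuit tap voltage: 26.5 × 10.0/(22.0 + 10.0) = 8.28 V.
With the supply zeroed, R_top and R_bot appear in parallel from the tap: R_th = R_top‖R_bot = (22.0 × 10.0)/32.00 = 6.88 kΩ.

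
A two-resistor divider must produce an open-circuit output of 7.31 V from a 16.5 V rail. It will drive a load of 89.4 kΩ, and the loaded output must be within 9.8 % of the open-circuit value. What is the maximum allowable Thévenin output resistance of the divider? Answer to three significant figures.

Loading drop = R_th/(R_th + R_L) ≤ 0.0980, so R_th ≤ R_L · ε/(1−ε) = 89.4 kΩ × 0.0980/0.9020 = 9.71 kΩ.

R_th ≤ 9.71 kΩ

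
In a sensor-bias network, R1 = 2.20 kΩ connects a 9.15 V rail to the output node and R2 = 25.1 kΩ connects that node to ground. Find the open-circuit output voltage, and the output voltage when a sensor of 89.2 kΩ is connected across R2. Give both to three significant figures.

Unloaded: 8.41 V; loaded: 8.23 V

Open-circuit: V = 9.15 × 25.1/(2.20 + 25.1) = 8.41 V.
With the load, R2 becomes R2‖R_L = 19.59 kΩ, so V = 9.15 × 19.59/21.79 = 8.23 V.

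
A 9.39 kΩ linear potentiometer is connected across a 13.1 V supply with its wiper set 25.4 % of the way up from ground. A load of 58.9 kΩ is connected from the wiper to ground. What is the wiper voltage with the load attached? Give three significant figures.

V ≈ 3.23 V

The wiper splits the pot into (1−α)R = 7.005 kΩ above and αR = 2.385 kΩ below.
Lower section ‖ load = 2.292 kΩ.
V_wiper = 13.1 × 2.292/(7.005 + 2.292) = 3.23 V.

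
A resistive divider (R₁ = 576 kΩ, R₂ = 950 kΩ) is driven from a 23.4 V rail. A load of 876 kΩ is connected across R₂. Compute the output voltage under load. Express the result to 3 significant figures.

The load sits in parallel with R₂: R₂‖R_L = (950 × 876) / (950 + 876) = 455.8 kΩ.
V_out = 23.4 × 455.8 / (576 + 455.8) = 23.4 × 455.8/1032 = 10.3 V.

V_out ≈ 10.3 V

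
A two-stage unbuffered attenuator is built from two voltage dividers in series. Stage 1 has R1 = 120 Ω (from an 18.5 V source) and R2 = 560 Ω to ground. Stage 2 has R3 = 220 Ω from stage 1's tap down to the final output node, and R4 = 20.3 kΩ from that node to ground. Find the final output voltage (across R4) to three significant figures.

V_out ≈ 15.0 V

Stage 2 presents R3+R4 = 20520 Ω as a load on stage 1's tap.
Stage 1's lower leg becomes R2‖(R3+R4) = 545.1 Ω, so V_mid = 18.5 × 545.1/665.1 = 15.16 V.
Stage 2 is itself unloaded: V_out = V_mid × R4/(R3+R4) = 15.16 × 20300/20520 = 15.0 V.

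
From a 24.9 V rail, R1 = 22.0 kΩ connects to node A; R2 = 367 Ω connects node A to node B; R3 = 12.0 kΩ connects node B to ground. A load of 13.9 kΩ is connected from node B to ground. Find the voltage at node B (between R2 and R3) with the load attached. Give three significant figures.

V ≈ 5.57 V

At node B, R3 is in parallel with the load: R3‖R_L = 6440 Ω.
Below node A the resistance is R2 + (R3‖R_L) = 6807 Ω, so V_A = 24.9 × 6807/28810 = 5.884 V.
Then V_B = V_A × (R3‖R_L)/(R2 + R3‖R_L) = 5.884 × 6440/6807 = 5.57 V.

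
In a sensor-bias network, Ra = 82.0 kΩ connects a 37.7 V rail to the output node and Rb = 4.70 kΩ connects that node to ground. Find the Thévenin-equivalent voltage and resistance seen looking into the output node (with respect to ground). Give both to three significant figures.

V_th is the open-circuit tap voltage: 37.7 × 4.70/(82.0 + 4.70) = 2.04 V.
With the supply zeroed, Ra and Rb appear in parallel from the tap: R_th = Ra‖Rb = (82.0 × 4.70)/86.70 = 4.45 kΩ.

V_th = 2.04 V, R_th = 4.45 kΩ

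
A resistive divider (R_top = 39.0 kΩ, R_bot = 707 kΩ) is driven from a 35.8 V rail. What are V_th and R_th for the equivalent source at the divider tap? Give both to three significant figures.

V_th = 33.9 V, R_th = 37.0 kΩ

V_th is the open-circuit tap voltage: 35.8 × 707/(39.0 + 707) = 33.9 V.
With the supply zeroed, R_top and R_bot appear in parallel from the tap: R_th = R_top‖R_bot = (39.0 × 707)/746.0 = 37.0 kΩ.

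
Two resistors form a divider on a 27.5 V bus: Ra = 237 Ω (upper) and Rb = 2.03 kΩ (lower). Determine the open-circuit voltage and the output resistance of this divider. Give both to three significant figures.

V_th = 24.6 V, R_th = 212 Ω

V_th is the open-circuit tap voltage: 27.5 × 2030/(237 + 2030) = 24.6 V.
With the supply zeroed, Ra and Rb appear in parallel from the tap: R_th = Ra‖Rb = (237 × 2030)/2267 = 212 Ω.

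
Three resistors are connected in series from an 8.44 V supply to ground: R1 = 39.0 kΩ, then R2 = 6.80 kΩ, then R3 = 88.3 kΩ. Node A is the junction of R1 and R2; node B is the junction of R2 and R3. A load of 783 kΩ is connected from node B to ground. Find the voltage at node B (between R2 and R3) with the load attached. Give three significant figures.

V ≈ 5.35 V

At node B, R3 is in parallel with the load: R3‖R_L = 79.35 kΩ.
Below node A the resistance is R2 + (R3‖R_L) = 86.15 kΩ, so V_A = 8.44 × 86.15/125.2 = 5.810 V.
Then V_B = V_A × (R3‖R_L)/(R2 + R3‖R_L) = 5.810 × 79.35/86.15 = 5.35 V.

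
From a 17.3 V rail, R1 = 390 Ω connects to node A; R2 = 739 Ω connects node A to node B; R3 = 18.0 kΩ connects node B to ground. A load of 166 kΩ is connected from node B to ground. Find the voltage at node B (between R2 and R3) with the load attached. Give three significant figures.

At node B, R3 is in parallel with the load: R3‖R_L = 16240 Ω.
Below node A the resistance is R2 + (R3‖R_L) = 16980 Ω, so V_A = 17.3 × 16980/17370 = 16.91 V.
Then V_B = V_A × (R3‖R_L)/(R2 + R3‖R_L) = 16.91 × 16240/16980 = 16.2 V.

V ≈ 16.2 V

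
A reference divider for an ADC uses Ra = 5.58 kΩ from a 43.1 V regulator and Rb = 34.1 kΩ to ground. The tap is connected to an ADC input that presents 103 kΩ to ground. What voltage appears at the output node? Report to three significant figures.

The load sits in parallel with Rb: Rb‖R_L = (34.1 × 103) / (34.1 + 103) = 25.62 kΩ.
V_out = 43.1 × 25.62 / (5.58 + 25.62) = 43.1 × 25.62/31.20 = 35.4 V.
(Unloaded it would have been 37.0 V.)

V_out ≈ 35.4 V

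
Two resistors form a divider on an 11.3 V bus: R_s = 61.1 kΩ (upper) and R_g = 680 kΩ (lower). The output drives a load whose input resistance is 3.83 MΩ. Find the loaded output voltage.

The load sits in parallel with R_g: R_g‖R_L = (680 × 3830) / (680 + 3830) = 577.5 kΩ.
V_out = 11.3 × 577.5 / (61.1 + 577.5) = 11.3 × 577.5/638.6 = 10.2 V.

V_out ≈ 10.2 V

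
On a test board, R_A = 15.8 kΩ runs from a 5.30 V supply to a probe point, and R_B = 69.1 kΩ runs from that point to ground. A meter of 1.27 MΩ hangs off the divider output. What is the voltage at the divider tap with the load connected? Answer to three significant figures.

The load sits in parallel with R_B: R_B‖R_L = (69.1 × 1270) / (69.1 + 1270) = 65.53 kΩ.
V_out = 5.30 × 65.53 / (15.8 + 65.53) = 5.30 × 65.53/81.33 = 4.27 V.

V_out ≈ 4.27 V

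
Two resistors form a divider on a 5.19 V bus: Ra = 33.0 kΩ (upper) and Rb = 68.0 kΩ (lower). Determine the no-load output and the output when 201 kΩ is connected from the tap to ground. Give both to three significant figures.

Open-circuit: V = 5.19 × 68.0/(33.0 + 68.0) = 3.49 V.
With the load, Rb becomes Rb‖R_L = 50.81 kΩ, so V = 5.19 × 50.81/83.81 = 3.15 V.

Unloaded: 3.49 V; loaded: 3.15 V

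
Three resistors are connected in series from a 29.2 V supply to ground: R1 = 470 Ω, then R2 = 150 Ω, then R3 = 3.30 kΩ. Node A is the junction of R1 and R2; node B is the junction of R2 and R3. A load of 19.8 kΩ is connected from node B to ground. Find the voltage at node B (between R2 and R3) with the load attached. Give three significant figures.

V ≈ 24.0 V

At node B, R3 is in parallel with the load: R3‖R_L = 2829 Ω.
Below node A the resistance is R2 + (R3‖R_L) = 2979 Ω, so V_A = 29.2 × 2979/3449 = 25.22 V.
Then V_B = V_A × (R3‖R_L)/(R2 + R3‖R_L) = 25.22 × 2829/2979 = 24.0 V.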